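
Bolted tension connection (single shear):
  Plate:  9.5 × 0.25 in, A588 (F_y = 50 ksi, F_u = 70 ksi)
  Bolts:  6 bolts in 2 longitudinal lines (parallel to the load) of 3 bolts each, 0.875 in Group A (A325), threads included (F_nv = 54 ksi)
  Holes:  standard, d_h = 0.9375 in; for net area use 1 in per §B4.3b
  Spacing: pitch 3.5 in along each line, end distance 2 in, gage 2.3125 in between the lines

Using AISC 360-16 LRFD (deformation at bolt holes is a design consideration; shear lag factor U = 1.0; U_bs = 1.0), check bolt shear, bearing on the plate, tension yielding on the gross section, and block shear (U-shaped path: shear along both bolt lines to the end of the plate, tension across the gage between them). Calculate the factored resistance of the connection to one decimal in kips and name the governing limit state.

Bolt shear: A_b = π(0.875)²/4 = 0.60132 in². φR_n = 0.75 × 54 × 0.60132 × 6 × 1 = 146.1 kips.
Bearing (0.25 in plate, F_u = 70 ksi): end bolts L_c = 2 − 0.9375/2 = 1.53125, R_n = min(1.2×1.53125×0.25×70, 2.4×0.875×0.25×70) = 32.156 kips/bolt; interior L_c = 3.5 − 0.9375 = 2.5625, R_n = 36.75 kips/bolt. φR_n = 0.75 × (2×32.156 + 4×36.75) = 158.5 kips.
Tension yield (gross): A_g = 9.5×0.25 = 2.375 in². φR_n = 0.90 × 50 × 2.375 = 106.9 kips.
Block shear: shear path 2×[2+2×3.5] = 2×9 in, A_gv = 4.5, A_nv = 2×(9 − 2.5×1)×0.25 = 3.25 in²; tension across gage: (2.3125 − 1×1)×0.25 = 0.32813 in². R_n = min(0.6×70×3.25, 0.6×50×4.5) + 1.0×70×0.32813 = min(136.5, 135) + 22.969 = 157.97 kips. φR_n = 0.75 × 157.97 = 118.5 kips.
Governing: min(146.1, 158.5, 106.9, 118.5) = 106.9 kips → gross-section yield.

106.9 kips (gross-section yield governs)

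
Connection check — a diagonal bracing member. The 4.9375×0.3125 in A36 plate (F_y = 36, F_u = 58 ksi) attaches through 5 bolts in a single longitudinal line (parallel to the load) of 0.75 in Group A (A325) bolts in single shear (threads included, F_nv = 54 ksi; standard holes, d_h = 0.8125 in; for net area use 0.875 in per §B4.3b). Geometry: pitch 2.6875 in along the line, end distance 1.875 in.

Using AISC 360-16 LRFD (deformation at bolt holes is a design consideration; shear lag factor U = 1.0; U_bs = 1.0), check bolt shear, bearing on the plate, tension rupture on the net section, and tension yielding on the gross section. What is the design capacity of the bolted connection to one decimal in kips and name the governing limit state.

50.0 kips (gross-section yield governs)

Bolt shear: A_b = π(0.75)²/4 = 0.44179 in². φR_n = 0.75 × 54 × 0.44179 × 5 × 1 = 89.5 kips.
Bearing (0.3125 in plate, F_u = 58 ksi): end bolts L_c = 1.875 − 0.8125/2 = 1.46875, R_n = min(1.2×1.46875×0.3125×58, 2.4×0.75×0.3125×58) = 31.945 kips/bolt; interior L_c = 2.6875 − 0.8125 = 1.875, R_n = 32.625 kips/bolt. φR_n = 0.75 × (1×31.945 + 4×32.625) = 121.8 kips.
Tension rupture (net): A_n = (4.9375 − 1×0.875)×0.3125 = 1.2695 in² (U = 1.0, A_e = A_n). φR_n = 0.75 × 58 × 1.2695 = 55.2 kips.
Tension yield (gross): A_g = 4.9375×0.3125 = 1.543 in². φR_n = 0.90 × 36 × 1.543 = 50.0 kips.
Governing: min(89.5, 121.8, 55.2, 50.0) = 50.0 kips → gross-section yield.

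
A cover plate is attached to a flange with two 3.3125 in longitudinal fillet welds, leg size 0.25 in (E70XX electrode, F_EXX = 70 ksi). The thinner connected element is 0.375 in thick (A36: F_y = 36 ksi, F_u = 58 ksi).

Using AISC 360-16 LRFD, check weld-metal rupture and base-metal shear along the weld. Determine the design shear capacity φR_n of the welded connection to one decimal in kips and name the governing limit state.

36.9 kips (weld metal governs)

Weld metal: throat = 0.707×0.25 = 0.17675 in, L = 2×3.3125 = 6.625 in. φR_n = 0.75 × 0.6 × 70 × 0.17675 × 6.625 = 36.9 kips.
Base metal shear (0.375 in plate): yield φR_n = 1.0×0.6×36×0.375×6.625 = 53.7 kips; rupture φR_n = 0.75×0.6×58×0.375×6.625 = 64.8 kips; take 53.7 kips (yield).
Governing: min(36.9, 53.7) = 36.9 kips → weld metal.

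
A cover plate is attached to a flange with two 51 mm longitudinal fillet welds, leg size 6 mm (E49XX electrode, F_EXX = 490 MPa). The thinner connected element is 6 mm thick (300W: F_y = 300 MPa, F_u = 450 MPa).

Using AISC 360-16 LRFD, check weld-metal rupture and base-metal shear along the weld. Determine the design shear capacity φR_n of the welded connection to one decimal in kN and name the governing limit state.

95.4 kN (weld metal governs)

Weld metal: throat = 0.707×6 = 4.242 mm, L = 2×51 = 102 mm. φR_n = 0.75 × 0.6 × 490 × 4.242 × 102 = 95.4 kN.
Base metal shear (6 mm plate): yield φR_n = 1.0×0.6×300×6×102 = 110.2 kN; rupture φR_n = 0.75×0.6×450×6×102 = 123.9 kN; take 110.2 kN (yield).
Governing: min(95.4, 110.2) = 95.4 kN → weld metal.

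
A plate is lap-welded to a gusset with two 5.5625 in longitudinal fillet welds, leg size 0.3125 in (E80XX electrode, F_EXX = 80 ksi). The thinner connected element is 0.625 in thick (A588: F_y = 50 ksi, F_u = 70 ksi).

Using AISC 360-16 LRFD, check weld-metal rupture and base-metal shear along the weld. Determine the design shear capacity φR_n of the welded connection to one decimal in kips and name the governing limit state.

Weld metal: throat = 0.707×0.3125 = 0.22094 in, L = 2×5.5625 = 11.125 in. φR_n = 0.75 × 0.6 × 80 × 0.22094 × 11.125 = 88.5 kips.
Base metal shear (0.625 in plate): yield φR_n = 1.0×0.6×50×0.625×11.125 = 208.6 kips; rupture φR_n = 0.75×0.6×70×0.625×11.125 = 219.0 kips; take 208.6 kips (yield).
Governing: min(88.5, 208.6) = 88.5 kips → weld metal.

88.5 kips (weld metal governs)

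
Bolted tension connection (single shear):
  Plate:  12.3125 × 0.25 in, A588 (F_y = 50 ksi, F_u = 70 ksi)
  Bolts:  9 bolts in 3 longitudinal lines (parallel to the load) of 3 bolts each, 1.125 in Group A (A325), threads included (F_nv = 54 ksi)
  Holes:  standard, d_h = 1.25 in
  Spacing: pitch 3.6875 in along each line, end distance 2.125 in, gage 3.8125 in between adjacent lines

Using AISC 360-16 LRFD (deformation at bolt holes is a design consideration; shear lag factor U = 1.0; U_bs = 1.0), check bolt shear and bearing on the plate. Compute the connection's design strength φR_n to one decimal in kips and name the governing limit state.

283.5 kips (bearing governs)

Bolt shear: A_b = π(1.125)²/4 = 0.99402 in². φR_n = 0.75 × 54 × 0.99402 × 9 × 1 = 362.3 kips.
Bearing (0.25 in plate, F_u = 70 ksi): end bolts L_c = 2.125 − 1.25/2 = 1.5, R_n = min(1.2×1.5×0.25×70, 2.4×1.125×0.25×70) = 31.5 kips/bolt; interior L_c = 3.6875 − 1.25 = 2.4375, R_n = 47.25 kips/bolt. φR_n = 0.75 × (3×31.5 + 6×47.25) = 283.5 kips.
Governing: min(362.3, 283.5) = 283.5 kips → bearing.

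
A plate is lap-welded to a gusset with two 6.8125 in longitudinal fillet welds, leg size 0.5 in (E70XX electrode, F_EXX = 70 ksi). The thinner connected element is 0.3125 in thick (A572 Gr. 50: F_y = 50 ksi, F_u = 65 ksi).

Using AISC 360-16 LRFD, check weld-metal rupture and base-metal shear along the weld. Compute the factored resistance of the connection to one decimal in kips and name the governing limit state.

124.5 kips (base-metal shear governs)

Weld metal: throat = 0.707×0.5 = 0.3535 in, L = 2×6.8125 = 13.625 in. φR_n = 0.75 × 0.6 × 70 × 0.3535 × 13.625 = 151.7 kips.
Base metal shear (0.3125 in plate): yield φR_n = 1.0×0.6×50×0.3125×13.625 = 127.7 kips; rupture φR_n = 0.75×0.6×65×0.3125×13.625 = 124.5 kips; take 124.5 kips (rupture).
Governing: min(151.7, 124.5) = 124.5 kips → base-metal shear.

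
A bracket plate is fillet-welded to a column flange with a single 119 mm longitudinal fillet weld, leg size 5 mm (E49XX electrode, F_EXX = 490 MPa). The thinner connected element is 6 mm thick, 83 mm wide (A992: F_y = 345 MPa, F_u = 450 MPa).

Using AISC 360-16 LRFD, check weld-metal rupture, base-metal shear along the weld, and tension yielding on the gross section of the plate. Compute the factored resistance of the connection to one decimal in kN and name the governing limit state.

Weld metal: throat = 0.707×5 = 3.535 mm, L = 119 mm. φR_n = 0.75 × 0.6 × 490 × 3.535 × 119 = 92.8 kN.
Base metal shear (6 mm plate): yield φR_n = 1.0×0.6×345×6×119 = 147.8 kN; rupture φR_n = 0.75×0.6×450×6×119 = 144.6 kN; take 144.6 kN (rupture).
Tension yield (gross): A_g = 83×6 = 498 mm². φR_n = 0.90 × 345 × 498 = 154.6 kN.
Governing: min(92.8, 144.6, 154.6) = 92.8 kN → weld metal.

92.8 kN (weld metal governs)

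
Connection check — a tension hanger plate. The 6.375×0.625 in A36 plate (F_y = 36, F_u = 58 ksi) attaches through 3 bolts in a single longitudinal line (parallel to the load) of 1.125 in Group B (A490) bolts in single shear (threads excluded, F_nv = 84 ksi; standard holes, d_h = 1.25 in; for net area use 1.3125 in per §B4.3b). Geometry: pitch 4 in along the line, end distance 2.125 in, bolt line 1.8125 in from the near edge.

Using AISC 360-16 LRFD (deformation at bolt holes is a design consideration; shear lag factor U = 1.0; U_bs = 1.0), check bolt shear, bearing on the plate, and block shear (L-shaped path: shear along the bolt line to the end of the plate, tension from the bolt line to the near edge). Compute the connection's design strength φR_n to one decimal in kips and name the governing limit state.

Bolt shear: A_b = π(1.125)²/4 = 0.99402 in². φR_n = 0.75 × 84 × 0.99402 × 3 × 1 = 187.9 kips.
Bearing (0.625 in plate, F_u = 58 ksi): end bolts L_c = 2.125 − 1.25/2 = 1.5, R_n = min(1.2×1.5×0.625×58, 2.4×1.125×0.625×58) = 65.25 kips/bolt; interior L_c = 4 − 1.25 = 2.75, R_n = 97.875 kips/bolt. φR_n = 0.75 × (1×65.25 + 2×97.875) = 195.8 kips.
Block shear: shear path 1×[2.125+2×4] = 1×10.125 in, A_gv = 6.3281, A_nv = 1×(10.125 − 2.5×1.3125)×0.625 = 4.2773 in²; tension to near edge: (1.8125 − 0.5×1.3125)×0.625 = 0.72266 in². R_n = min(0.6×58×4.2773, 0.6×36×6.3281) + 1.0×58×0.72266 = min(148.85, 136.69) + 41.914 = 178.6 kips. φR_n = 0.75 × 178.6 = 134.0 kips.
Governing: min(187.9, 195.8, 134.0) = 134.0 kips → block shear.

134.0 kips (block shear governs)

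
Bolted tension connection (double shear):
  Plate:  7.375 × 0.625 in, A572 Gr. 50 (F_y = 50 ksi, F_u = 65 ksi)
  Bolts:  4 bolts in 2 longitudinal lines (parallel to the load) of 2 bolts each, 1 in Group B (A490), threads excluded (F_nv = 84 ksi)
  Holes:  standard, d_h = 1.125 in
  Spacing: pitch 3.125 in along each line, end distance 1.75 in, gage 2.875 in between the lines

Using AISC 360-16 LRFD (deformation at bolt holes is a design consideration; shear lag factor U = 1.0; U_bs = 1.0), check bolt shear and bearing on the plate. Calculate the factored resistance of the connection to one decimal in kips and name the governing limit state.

233.1 kips (bearing governs)

Bolt shear: A_b = π(1)²/4 = 0.7854 in². φR_n = 0.75 × 84 × 0.7854 × 4 × 2 = 395.8 kips.
Bearing (0.625 in plate, F_u = 65 ksi): end bolts L_c = 1.75 − 1.125/2 = 1.1875, R_n = min(1.2×1.1875×0.625×65, 2.4×1×0.625×65) = 57.891 kips/bolt; interior L_c = 3.125 − 1.125 = 2, R_n = 97.5 kips/bolt. φR_n = 0.75 × (2×57.891 + 2×97.5) = 233.1 kips.
Governing: min(395.8, 233.1) = 233.1 kips → bearing.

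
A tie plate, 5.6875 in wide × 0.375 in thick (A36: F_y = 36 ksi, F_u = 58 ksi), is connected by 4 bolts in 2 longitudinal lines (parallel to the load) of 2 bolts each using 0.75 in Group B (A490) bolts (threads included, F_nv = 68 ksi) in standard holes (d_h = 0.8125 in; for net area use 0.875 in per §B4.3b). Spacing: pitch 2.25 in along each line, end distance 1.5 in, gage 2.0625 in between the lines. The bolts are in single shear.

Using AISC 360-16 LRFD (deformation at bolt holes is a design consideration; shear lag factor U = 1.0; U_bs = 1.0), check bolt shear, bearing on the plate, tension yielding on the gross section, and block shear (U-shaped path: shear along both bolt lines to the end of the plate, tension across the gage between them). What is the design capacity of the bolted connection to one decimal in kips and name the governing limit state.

Bolt shear: A_b = π(0.75)²/4 = 0.44179 in². φR_n = 0.75 × 68 × 0.44179 × 4 × 1 = 90.1 kips.
Bearing (0.375 in plate, F_u = 58 ksi): end bolts L_c = 1.5 − 0.8125/2 = 1.09375, R_n = min(1.2×1.09375×0.375×58, 2.4×0.75×0.375×58) = 28.547 kips/bolt; interior L_c = 2.25 − 0.8125 = 1.4375, R_n = 37.519 kips/bolt. φR_n = 0.75 × (2×28.547 + 2×37.519) = 99.1 kips.
Tension yield (gross): A_g = 5.6875×0.375 = 2.1328 in². φR_n = 0.90 × 36 × 2.1328 = 69.1 kips.
Block shear: shear path 2×[1.5+1×2.25] = 2×3.75 in, A_gv = 2.8125, A_nv = 2×(3.75 − 1.5×0.875)×0.375 = 1.8281 in²; tension across gage: (2.0625 − 1×0.875)×0.375 = 0.44531 in². R_n = min(0.6×58×1.8281, 0.6×36×2.8125) + 1.0×58×0.44531 = min(63.618, 60.75) + 25.828 = 86.578 kips. φR_n = 0.75 × 86.578 = 64.9 kips.
Governing: min(90.1, 99.1, 69.1, 64.9) = 64.9 kips → block shear.

64.9 kips (block shear governs)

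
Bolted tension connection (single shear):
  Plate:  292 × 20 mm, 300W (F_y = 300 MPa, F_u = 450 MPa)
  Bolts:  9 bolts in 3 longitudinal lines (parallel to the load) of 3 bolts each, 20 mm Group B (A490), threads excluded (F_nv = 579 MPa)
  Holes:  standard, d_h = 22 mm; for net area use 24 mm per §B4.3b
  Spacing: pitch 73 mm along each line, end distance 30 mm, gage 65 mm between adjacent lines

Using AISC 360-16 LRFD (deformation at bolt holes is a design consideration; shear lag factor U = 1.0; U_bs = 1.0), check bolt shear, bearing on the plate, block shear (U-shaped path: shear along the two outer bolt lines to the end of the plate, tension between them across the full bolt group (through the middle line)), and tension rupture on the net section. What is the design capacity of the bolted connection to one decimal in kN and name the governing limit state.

Bolt shear: A_b = π(20)²/4 = 314.16 mm². φR_n = 0.75 × 579 × 314.16 × 9 × 1 = 1227.8 kN.
Bearing (20 mm plate, F_u = 450 MPa): end bolts L_c = 30 − 22/2 = 19, R_n = min(1.2×19×20×450, 2.4×20×20×450) = 205.2 kN/bolt; interior L_c = 73 − 22 = 51, R_n = 432 kN/bolt. φR_n = 0.75 × (3×205.2 + 6×432) = 2405.7 kN.
Block shear: shear path 2×[30+2×73] = 2×176 mm, A_gv = 7040, A_nv = 2×(176 − 2.5×24)×20 = 4640 mm²; tension across gage: (130 − 2×24)×20 = 1640 mm². R_n = min(0.6×450×4640, 0.6×300×7040) + 1.0×450×1640 = min(1252.8, 1267.2) + 738 = 1990.8 kN. φR_n = 0.75 × 1990.8 = 1493.1 kN.
Tension rupture (net): A_n = (292 − 3×24)×20 = 4400 mm² (U = 1.0, A_e = A_n). φR_n = 0.75 × 450 × 4400 = 1485.0 kN.
Governing: min(1227.8, 2405.7, 1493.1, 1485.0) = 1227.8 kN → bolt shear.

1227.8 kN (bolt shear governs)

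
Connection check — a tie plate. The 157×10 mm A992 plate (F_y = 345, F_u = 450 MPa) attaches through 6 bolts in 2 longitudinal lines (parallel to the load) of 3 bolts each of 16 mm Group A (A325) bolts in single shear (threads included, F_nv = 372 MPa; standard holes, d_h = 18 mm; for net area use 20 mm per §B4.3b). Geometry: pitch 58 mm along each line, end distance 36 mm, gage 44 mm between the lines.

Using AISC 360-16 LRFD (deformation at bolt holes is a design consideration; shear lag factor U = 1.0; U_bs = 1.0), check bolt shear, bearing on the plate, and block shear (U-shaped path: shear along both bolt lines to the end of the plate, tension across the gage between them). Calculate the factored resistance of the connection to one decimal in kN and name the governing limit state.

Bolt shear: A_b = π(16)²/4 = 201.06 mm². φR_n = 0.75 × 372 × 201.06 × 6 × 1 = 336.6 kN.
Bearing (10 mm plate, F_u = 450 MPa): end bolts L_c = 36 − 18/2 = 27, R_n = min(1.2×27×10×450, 2.4×16×10×450) = 145.8 kN/bolt; interior L_c = 58 − 18 = 40, R_n = 172.8 kN/bolt. φR_n = 0.75 × (2×145.8 + 4×172.8) = 737.1 kN.
Block shear: shear path 2×[36+2×58] = 2×152 mm, A_gv = 3040, A_nv = 2×(152 − 2.5×20)×10 = 2040 mm²; tension across gage: (44 − 1×20)×10 = 240 mm². R_n = min(0.6×450×2040, 0.6×345×3040) + 1.0×450×240 = min(550.8, 629.28) + 108 = 658.8 kN. φR_n = 0.75 × 658.8 = 494.1 kN.
Governing: min(336.6, 737.1, 494.1) = 336.6 kN → bolt shear.

336.6 kN (bolt shear governs)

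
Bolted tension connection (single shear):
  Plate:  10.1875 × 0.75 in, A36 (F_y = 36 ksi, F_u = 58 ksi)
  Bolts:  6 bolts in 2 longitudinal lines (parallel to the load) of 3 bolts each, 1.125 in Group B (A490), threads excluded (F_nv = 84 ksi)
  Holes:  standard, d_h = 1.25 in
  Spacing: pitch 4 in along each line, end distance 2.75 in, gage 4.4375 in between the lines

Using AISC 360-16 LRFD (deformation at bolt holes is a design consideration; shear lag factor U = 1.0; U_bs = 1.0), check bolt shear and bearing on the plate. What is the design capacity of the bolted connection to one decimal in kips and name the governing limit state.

Bolt shear: A_b = π(1.125)²/4 = 0.99402 in². φR_n = 0.75 × 84 × 0.99402 × 6 × 1 = 375.7 kips.
Bearing (0.75 in plate, F_u = 58 ksi): end bolts L_c = 2.75 − 1.25/2 = 2.125, R_n = min(1.2×2.125×0.75×58, 2.4×1.125×0.75×58) = 110.93 kips/bolt; interior L_c = 4 − 1.25 = 2.75, R_n = 117.45 kips/bolt. φR_n = 0.75 × (2×110.93 + 4×117.45) = 518.7 kips.
Governing: min(375.7, 518.7) = 375.7 kips → bolt shear.

375.7 kips (bolt shear governs)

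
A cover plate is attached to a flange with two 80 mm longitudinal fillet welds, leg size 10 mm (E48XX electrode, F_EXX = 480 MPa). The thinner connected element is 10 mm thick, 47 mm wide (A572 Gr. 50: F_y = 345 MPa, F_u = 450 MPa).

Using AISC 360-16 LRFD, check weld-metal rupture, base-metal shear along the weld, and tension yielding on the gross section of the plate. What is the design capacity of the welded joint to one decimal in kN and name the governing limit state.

145.9 kN (gross-section yield governs)

Weld metal: throat = 0.707×10 = 7.07 mm, L = 2×80 = 160 mm. φR_n = 0.75 × 0.6 × 480 × 7.07 × 160 = 244.3 kN.
Base metal shear (10 mm plate): yield φR_n = 1.0×0.6×345×10×160 = 331.2 kN; rupture φR_n = 0.75×0.6×450×10×160 = 324.0 kN; take 324.0 kN (rupture).
Tension yield (gross): A_g = 47×10 = 470 mm². φR_n = 0.90 × 345 × 470 = 145.9 kN.
Governing: min(244.3, 324.0, 145.9) = 145.9 kN → gross-section yield.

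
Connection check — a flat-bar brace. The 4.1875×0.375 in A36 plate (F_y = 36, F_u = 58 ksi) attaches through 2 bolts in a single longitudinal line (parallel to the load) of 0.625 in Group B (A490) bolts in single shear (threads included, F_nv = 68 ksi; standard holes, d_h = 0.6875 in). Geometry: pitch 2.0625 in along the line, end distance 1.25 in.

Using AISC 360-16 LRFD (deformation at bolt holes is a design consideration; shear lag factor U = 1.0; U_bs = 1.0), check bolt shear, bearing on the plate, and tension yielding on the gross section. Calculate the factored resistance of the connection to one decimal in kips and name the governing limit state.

Bolt shear: A_b = π(0.625)²/4 = 0.3068 in². φR_n = 0.75 × 68 × 0.3068 × 2 × 1 = 31.3 kips.
Bearing (0.375 in plate, F_u = 58 ksi): end bolts L_c = 1.25 − 0.6875/2 = 0.90625, R_n = min(1.2×0.90625×0.375×58, 2.4×0.625×0.375×58) = 23.653 kips/bolt; interior L_c = 2.0625 − 0.6875 = 1.375, R_n = 32.625 kips/bolt. φR_n = 0.75 × (1×23.653 + 1×32.625) = 42.2 kips.
Tension yield (gross): A_g = 4.1875×0.375 = 1.5703 in². φR_n = 0.90 × 36 × 1.5703 = 50.9 kips.
Governing: min(31.3, 42.2, 50.9) = 31.3 kips → bolt shear.

31.3 kips (bolt shear governs)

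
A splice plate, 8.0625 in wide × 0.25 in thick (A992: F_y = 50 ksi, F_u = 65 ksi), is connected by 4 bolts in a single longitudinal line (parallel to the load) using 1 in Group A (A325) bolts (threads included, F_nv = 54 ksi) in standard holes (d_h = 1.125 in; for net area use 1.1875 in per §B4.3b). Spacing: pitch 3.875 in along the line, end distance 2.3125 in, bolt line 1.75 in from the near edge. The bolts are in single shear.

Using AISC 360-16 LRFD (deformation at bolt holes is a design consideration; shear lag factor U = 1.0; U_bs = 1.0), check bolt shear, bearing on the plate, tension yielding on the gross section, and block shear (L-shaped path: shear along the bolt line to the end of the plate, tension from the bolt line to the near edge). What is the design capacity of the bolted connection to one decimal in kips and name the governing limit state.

85.6 kips (block shear governs)

Bolt shear: A_b = π(1)²/4 = 0.7854 in². φR_n = 0.75 × 54 × 0.7854 × 4 × 1 = 127.2 kips.
Bearing (0.25 in plate, F_u = 65 ksi): end bolts L_c = 2.3125 − 1.125/2 = 1.75, R_n = min(1.2×1.75×0.25×65, 2.4×1×0.25×65) = 34.125 kips/bolt; interior L_c = 3.875 − 1.125 = 2.75, R_n = 39 kips/bolt. φR_n = 0.75 × (1×34.125 + 3×39) = 113.3 kips.
Tension yield (gross): A_g = 8.0625×0.25 = 2.0156 in². φR_n = 0.90 × 50 × 2.0156 = 90.7 kips.
Block shear: shear path 1×[2.3125+3×3.875] = 1×13.9375 in, A_gv = 3.4844, A_nv = 1×(13.9375 − 3.5×1.1875)×0.25 = 2.4453 in²; tension to near edge: (1.75 − 0.5×1.1875)×0.25 = 0.28906 in². R_n = min(0.6×65×2.4453, 0.6×50×3.4844) + 1.0×65×0.28906 = min(95.367, 104.53) + 18.789 = 114.16 kips. φR_n = 0.75 × 114.16 = 85.6 kips.
Governing: min(127.2, 113.3, 90.7, 85.6) = 85.6 kips → block shear.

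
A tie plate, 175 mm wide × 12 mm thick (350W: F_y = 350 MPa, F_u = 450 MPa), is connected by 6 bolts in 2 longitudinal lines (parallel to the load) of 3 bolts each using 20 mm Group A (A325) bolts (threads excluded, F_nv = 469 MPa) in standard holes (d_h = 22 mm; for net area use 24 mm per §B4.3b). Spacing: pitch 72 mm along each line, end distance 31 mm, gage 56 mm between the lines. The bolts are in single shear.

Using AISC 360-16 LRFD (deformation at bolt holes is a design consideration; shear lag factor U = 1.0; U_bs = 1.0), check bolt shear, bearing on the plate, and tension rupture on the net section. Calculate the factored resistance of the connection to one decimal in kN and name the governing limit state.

Bolt shear: A_b = π(20)²/4 = 314.16 mm². φR_n = 0.75 × 469 × 314.16 × 6 × 1 = 663.0 kN.
Bearing (12 mm plate, F_u = 450 MPa): end bolts L_c = 31 − 22/2 = 20, R_n = min(1.2×20×12×450, 2.4×20×12×450) = 129.6 kN/bolt; interior L_c = 72 − 22 = 50, R_n = 259.2 kN/bolt. φR_n = 0.75 × (2×129.6 + 4×259.2) = 972.0 kN.
Tension rupture (net): A_n = (175 − 2×24)×12 = 1524 mm² (U = 1.0, A_e = A_n). φR_n = 0.75 × 450 × 1524 = 514.4 kN.
Governing: min(663.0, 972.0, 514.4) = 514.4 kN → net-section rupture.

514.4 kN (net-section rupture governs)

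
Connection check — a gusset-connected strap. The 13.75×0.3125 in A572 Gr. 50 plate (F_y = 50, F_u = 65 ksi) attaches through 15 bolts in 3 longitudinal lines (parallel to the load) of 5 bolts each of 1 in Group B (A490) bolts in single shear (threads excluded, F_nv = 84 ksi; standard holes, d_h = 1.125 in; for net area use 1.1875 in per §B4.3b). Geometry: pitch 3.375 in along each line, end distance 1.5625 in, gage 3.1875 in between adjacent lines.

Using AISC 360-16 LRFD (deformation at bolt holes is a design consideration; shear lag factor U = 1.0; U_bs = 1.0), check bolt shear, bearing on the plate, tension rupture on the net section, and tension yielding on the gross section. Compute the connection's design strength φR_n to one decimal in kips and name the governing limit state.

Bolt shear: A_b = π(1)²/4 = 0.7854 in². φR_n = 0.75 × 84 × 0.7854 × 15 × 1 = 742.2 kips.
Bearing (0.3125 in plate, F_u = 65 ksi): end bolts L_c = 1.5625 − 1.125/2 = 1, R_n = min(1.2×1×0.3125×65, 2.4×1×0.3125×65) = 24.375 kips/bolt; interior L_c = 3.375 − 1.125 = 2.25, R_n = 48.75 kips/bolt. φR_n = 0.75 × (3×24.375 + 12×48.75) = 493.6 kips.
Tension rupture (net): A_n = (13.75 − 3×1.1875)×0.3125 = 3.1836 in² (U = 1.0, A_e = A_n). φR_n = 0.75 × 65 × 3.1836 = 155.2 kips.
Tension yield (gross): A_g = 13.75×0.3125 = 4.2969 in². φR_n = 0.90 × 50 × 4.2969 = 193.4 kips.
Governing: min(742.2, 493.6, 155.2, 193.4) = 155.2 kips → net-section rupture.

155.2 kips (net-section rupture governs)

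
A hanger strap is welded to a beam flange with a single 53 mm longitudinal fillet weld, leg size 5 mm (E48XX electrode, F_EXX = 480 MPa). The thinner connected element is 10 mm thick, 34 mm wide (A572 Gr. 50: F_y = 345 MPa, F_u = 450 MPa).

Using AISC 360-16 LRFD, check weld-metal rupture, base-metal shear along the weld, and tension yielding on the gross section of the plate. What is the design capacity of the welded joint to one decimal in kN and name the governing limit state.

Weld metal: throat = 0.707×5 = 3.535 mm, L = 53 mm. φR_n = 0.75 × 0.6 × 480 × 3.535 × 53 = 40.5 kN.
Base metal shear (10 mm plate): yield φR_n = 1.0×0.6×345×10×53 = 109.7 kN; rupture φR_n = 0.75×0.6×450×10×53 = 107.3 kN; take 107.3 kN (rupture).
Tension yield (gross): A_g = 34×10 = 340 mm². φR_n = 0.90 × 345 × 340 = 105.6 kN.
Governing: min(40.5, 107.3, 105.6) = 40.5 kN → weld metal.

40.5 kN (weld metal governs)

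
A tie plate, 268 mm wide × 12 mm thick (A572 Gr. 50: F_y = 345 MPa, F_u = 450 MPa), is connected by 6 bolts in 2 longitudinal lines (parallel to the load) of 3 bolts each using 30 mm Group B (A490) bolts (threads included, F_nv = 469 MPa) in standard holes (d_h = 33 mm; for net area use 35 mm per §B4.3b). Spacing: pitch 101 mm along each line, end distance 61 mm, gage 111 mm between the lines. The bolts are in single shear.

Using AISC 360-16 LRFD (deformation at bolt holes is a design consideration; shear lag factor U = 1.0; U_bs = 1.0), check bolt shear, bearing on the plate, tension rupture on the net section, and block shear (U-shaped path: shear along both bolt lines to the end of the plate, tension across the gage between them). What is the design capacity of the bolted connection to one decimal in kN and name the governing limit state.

Bolt shear: A_b = π(30)²/4 = 706.86 mm². φR_n = 0.75 × 469 × 706.86 × 6 × 1 = 1491.8 kN.
Bearing (12 mm plate, F_u = 450 MPa): end bolts L_c = 61 − 33/2 = 44.5, R_n = min(1.2×44.5×12×450, 2.4×30×12×450) = 288.36 kN/bolt; interior L_c = 101 − 33 = 68, R_n = 388.8 kN/bolt. φR_n = 0.75 × (2×288.36 + 4×388.8) = 1598.9 kN.
Tension rupture (net): A_n = (268 − 2×35)×12 = 2376 mm² (U = 1.0, A_e = A_n). φR_n = 0.75 × 450 × 2376 = 801.9 kN.
Block shear: shear path 2×[61+2×101] = 2×263 mm, A_gv = 6312, A_nv = 2×(263 − 2.5×35)×12 = 4212 mm²; tension across gage: (111 − 1×35)×12 = 912 mm². R_n = min(0.6×450×4212, 0.6×345×6312) + 1.0×450×912 = min(1137.2, 1306.6) + 410.4 = 1547.6 kN. φR_n = 0.75 × 1547.6 = 1160.7 kN.
Governing: min(1491.8, 1598.9, 801.9, 1160.7) = 801.9 kN → net-section rupture.

801.9 kN (net-section rupture governs)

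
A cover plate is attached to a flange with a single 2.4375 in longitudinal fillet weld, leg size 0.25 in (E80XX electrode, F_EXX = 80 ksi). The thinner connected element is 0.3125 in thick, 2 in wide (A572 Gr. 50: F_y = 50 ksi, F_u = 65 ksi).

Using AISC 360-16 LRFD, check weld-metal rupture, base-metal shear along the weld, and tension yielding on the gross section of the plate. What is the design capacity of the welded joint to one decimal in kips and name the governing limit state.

Weld metal: throat = 0.707×0.25 = 0.17675 in, L = 2.4375 in. φR_n = 0.75 × 0.6 × 80 × 0.17675 × 2.4375 = 15.5 kips.
Base metal shear (0.3125 in plate): yield φR_n = 1.0×0.6×50×0.3125×2.4375 = 22.9 kips; rupture φR_n = 0.75×0.6×65×0.3125×2.4375 = 22.3 kips; take 22.3 kips (rupture).
Tension yield (gross): A_g = 2×0.3125 = 0.625 in². φR_n = 0.90 × 50 × 0.625 = 28.1 kips.
Governing: min(15.5, 22.3, 28.1) = 15.5 kips → weld metal.

15.5 kips (weld metal governs)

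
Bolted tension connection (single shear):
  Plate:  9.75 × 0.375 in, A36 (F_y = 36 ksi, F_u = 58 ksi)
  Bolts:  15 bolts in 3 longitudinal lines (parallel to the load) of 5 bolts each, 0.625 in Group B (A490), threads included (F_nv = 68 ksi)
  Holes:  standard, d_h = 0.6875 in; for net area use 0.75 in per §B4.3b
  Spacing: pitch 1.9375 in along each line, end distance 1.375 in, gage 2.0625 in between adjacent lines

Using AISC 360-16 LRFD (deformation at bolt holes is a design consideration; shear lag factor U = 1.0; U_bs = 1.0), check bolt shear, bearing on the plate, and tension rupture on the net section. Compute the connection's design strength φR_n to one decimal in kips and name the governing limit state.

122.3 kips (net-section rupture governs)

Bolt shear: A_b = π(0.625)²/4 = 0.3068 in². φR_n = 0.75 × 68 × 0.3068 × 15 × 1 = 234.7 kips.
Bearing (0.375 in plate, F_u = 58 ksi): end bolts L_c = 1.375 − 0.6875/2 = 1.03125, R_n = min(1.2×1.03125×0.375×58, 2.4×0.625×0.375×58) = 26.916 kips/bolt; interior L_c = 1.9375 − 0.6875 = 1.25, R_n = 32.625 kips/bolt. φR_n = 0.75 × (3×26.916 + 12×32.625) = 354.2 kips.
Tension rupture (net): A_n = (9.75 − 3×0.75)×0.375 = 2.8125 in² (U = 1.0, A_e = A_n). φR_n = 0.75 × 58 × 2.8125 = 122.3 kips.
Governing: min(234.7, 354.2, 122.3) = 122.3 kips → net-section rupture.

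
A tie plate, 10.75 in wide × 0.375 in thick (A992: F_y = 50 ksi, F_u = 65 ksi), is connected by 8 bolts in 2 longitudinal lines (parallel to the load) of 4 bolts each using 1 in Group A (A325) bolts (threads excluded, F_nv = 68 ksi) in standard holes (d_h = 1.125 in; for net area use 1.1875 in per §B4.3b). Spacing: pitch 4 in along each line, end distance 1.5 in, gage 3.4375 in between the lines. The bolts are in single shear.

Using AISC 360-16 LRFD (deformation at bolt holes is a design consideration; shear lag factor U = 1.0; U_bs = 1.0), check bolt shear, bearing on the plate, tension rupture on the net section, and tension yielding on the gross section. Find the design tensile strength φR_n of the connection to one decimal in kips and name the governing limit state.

153.1 kips (net-section rupture governs)

Bolt shear: A_b = π(1)²/4 = 0.7854 in². φR_n = 0.75 × 68 × 0.7854 × 8 × 1 = 320.4 kips.
Bearing (0.375 in plate, F_u = 65 ksi): end bolts L_c = 1.5 − 1.125/2 = 0.9375, R_n = min(1.2×0.9375×0.375×65, 2.4×1×0.375×65) = 27.422 kips/bolt; interior L_c = 4 − 1.125 = 2.875, R_n = 58.5 kips/bolt. φR_n = 0.75 × (2×27.422 + 6×58.5) = 304.4 kips.
Tension rupture (net): A_n = (10.75 − 2×1.1875)×0.375 = 3.1406 in² (U = 1.0, A_e = A_n). φR_n = 0.75 × 65 × 3.1406 = 153.1 kips.
Tension yield (gross): A_g = 10.75×0.375 = 4.0313 in². φR_n = 0.90 × 50 × 4.0313 = 181.4 kips.
Governing: min(320.4, 304.4, 153.1, 181.4) = 153.1 kips → net-section rupture.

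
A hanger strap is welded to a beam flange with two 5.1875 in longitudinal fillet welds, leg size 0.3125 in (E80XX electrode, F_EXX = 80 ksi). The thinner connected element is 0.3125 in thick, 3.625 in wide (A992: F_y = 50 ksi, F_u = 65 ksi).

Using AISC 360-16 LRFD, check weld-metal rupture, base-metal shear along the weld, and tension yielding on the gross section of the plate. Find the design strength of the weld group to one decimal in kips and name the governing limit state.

51.0 kips (gross-section yield governs)

Weld metal: throat = 0.707×0.3125 = 0.22094 in, L = 2×5.1875 = 10.375 in. φR_n = 0.75 × 0.6 × 80 × 0.22094 × 10.375 = 82.5 kips.
Base metal shear (0.3125 in plate): yield φR_n = 1.0×0.6×50×0.3125×10.375 = 97.3 kips; rupture φR_n = 0.75×0.6×65×0.3125×10.375 = 94.8 kips; take 94.8 kips (rupture).
Tension yield (gross): A_g = 3.625×0.3125 = 1.1328 in². φR_n = 0.90 × 50 × 1.1328 = 51.0 kips.
Governing: min(82.5, 94.8, 51.0) = 51.0 kips → gross-section yield.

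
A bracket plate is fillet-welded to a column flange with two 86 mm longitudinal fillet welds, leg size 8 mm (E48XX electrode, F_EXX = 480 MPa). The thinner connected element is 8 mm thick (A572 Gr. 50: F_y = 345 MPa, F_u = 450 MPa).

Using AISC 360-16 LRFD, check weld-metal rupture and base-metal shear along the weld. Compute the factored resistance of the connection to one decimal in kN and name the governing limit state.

210.1 kN (weld metal governs)

Weld metal: throat = 0.707×8 = 5.656 mm, L = 2×86 = 172 mm. φR_n = 0.75 × 0.6 × 480 × 5.656 × 172 = 210.1 kN.
Base metal shear (8 mm plate): yield φR_n = 1.0×0.6×345×8×172 = 284.8 kN; rupture φR_n = 0.75×0.6×450×8×172 = 278.6 kN; take 278.6 kN (rupture).
Governing: min(210.1, 278.6) = 210.1 kN → weld metal.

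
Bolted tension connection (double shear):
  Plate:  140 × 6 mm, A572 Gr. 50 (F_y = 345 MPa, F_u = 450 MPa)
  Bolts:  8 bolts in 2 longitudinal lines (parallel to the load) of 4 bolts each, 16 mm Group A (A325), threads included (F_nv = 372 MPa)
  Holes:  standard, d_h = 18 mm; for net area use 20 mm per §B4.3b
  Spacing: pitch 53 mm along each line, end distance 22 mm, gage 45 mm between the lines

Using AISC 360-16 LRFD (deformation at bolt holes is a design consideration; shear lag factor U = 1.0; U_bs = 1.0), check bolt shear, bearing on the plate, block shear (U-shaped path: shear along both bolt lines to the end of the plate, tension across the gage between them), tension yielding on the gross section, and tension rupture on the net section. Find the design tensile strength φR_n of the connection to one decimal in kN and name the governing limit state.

Bolt shear: A_b = π(16)²/4 = 201.06 mm². φR_n = 0.75 × 372 × 201.06 × 8 × 2 = 897.5 kN.
Bearing (6 mm plate, F_u = 450 MPa): end bolts L_c = 22 − 18/2 = 13, R_n = min(1.2×13×6×450, 2.4×16×6×450) = 42.12 kN/bolt; interior L_c = 53 − 18 = 35, R_n = 103.68 kN/bolt. φR_n = 0.75 × (2×42.12 + 6×103.68) = 529.7 kN.
Block shear: shear path 2×[22+3×53] = 2×181 mm, A_gv = 2172, A_nv = 2×(181 − 3.5×20)×6 = 1332 mm²; tension across gage: (45 − 1×20)×6 = 150 mm². R_n = min(0.6×450×1332, 0.6×345×2172) + 1.0×450×150 = min(359.64, 449.6) + 67.5 = 427.14 kN. φR_n = 0.75 × 427.14 = 320.4 kN.
Tension yield (gross): A_g = 140×6 = 840 mm². φR_n = 0.90 × 345 × 840 = 260.8 kN.
Tension rupture (net): A_n = (140 − 2×20)×6 = 600 mm² (U = 1.0, A_e = A_n). φR_n = 0.75 × 450 × 600 = 202.5 kN.
Governing: min(897.5, 529.7, 320.4, 260.8, 202.5) = 202.5 kN → net-section rupture.

202.5 kN (net-section rupture governs)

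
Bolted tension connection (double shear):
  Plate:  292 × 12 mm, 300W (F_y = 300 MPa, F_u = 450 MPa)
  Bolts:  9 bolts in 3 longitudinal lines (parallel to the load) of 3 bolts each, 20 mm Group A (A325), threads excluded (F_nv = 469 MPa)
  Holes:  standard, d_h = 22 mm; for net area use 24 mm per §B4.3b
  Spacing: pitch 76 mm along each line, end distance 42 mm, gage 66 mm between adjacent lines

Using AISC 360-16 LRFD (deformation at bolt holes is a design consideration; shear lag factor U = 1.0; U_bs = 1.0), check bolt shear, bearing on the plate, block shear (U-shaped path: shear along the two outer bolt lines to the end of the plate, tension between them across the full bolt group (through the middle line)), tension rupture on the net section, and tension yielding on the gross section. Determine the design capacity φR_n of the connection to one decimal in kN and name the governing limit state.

891.0 kN (net-section rupture governs)

Bolt shear: A_b = π(20)²/4 = 314.16 mm². φR_n = 0.75 × 469 × 314.16 × 9 × 2 = 1989.1 kN.
Bearing (12 mm plate, F_u = 450 MPa): end bolts L_c = 42 − 22/2 = 31, R_n = min(1.2×31×12×450, 2.4×20×12×450) = 200.88 kN/bolt; interior L_c = 76 − 22 = 54, R_n = 259.2 kN/bolt. φR_n = 0.75 × (3×200.88 + 6×259.2) = 1618.4 kN.
Block shear: shear path 2×[42+2×76] = 2×194 mm, A_gv = 4656, A_nv = 2×(194 − 2.5×24)×12 = 3216 mm²; tension across gage: (132 − 2×24)×12 = 1008 mm². R_n = min(0.6×450×3216, 0.6×300×4656) + 1.0×450×1008 = min(868.32, 838.08) + 453.6 = 1291.7 kN. φR_n = 0.75 × 1291.7 = 968.8 kN.
Tension rupture (net): A_n = (292 − 3×24)×12 = 2640 mm² (U = 1.0, A_e = A_n). φR_n = 0.75 × 450 × 2640 = 891.0 kN.
Tension yield (gross): A_g = 292×12 = 3504 mm². φR_n = 0.90 × 300 × 3504 = 946.1 kN.
Governing: min(1989.1, 1618.4, 968.8, 891.0, 946.1) = 891.0 kN → net-section rupture.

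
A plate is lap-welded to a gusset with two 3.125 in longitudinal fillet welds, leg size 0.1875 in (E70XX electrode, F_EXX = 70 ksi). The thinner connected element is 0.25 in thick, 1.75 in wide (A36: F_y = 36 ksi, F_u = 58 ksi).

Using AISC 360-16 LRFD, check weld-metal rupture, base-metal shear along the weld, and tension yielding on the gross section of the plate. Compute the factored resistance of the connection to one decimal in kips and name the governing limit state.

14.2 kips (gross-section yield governs)

Weld metal: throat = 0.707×0.1875 = 0.13256 in, L = 2×3.125 = 6.25 in. φR_n = 0.75 × 0.6 × 70 × 0.13256 × 6.25 = 26.1 kips.
Base metal shear (0.25 in plate): yield φR_n = 1.0×0.6×36×0.25×6.25 = 33.8 kips; rupture φR_n = 0.75×0.6×58×0.25×6.25 = 40.8 kips; take 33.8 kips (yield).
Tension yield (gross): A_g = 1.75×0.25 = 0.4375 in². φR_n = 0.90 × 36 × 0.4375 = 14.2 kips.
Governing: min(26.1, 33.8, 14.2) = 14.2 kips → gross-section yield.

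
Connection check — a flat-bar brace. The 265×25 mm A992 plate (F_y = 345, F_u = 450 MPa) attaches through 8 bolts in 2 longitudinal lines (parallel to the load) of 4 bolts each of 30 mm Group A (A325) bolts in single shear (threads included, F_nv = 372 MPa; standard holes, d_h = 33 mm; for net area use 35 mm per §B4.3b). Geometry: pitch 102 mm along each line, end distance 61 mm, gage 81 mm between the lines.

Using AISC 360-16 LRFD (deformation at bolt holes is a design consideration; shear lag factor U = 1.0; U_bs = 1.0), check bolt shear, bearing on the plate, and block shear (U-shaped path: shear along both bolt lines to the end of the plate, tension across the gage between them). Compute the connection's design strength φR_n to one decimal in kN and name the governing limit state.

1577.7 kN (bolt shear governs)

Bolt shear: A_b = π(30)²/4 = 706.86 mm². φR_n = 0.75 × 372 × 706.86 × 8 × 1 = 1577.7 kN.
Bearing (25 mm plate, F_u = 450 MPa): end bolts L_c = 61 − 33/2 = 44.5, R_n = min(1.2×44.5×25×450, 2.4×30×25×450) = 600.75 kN/bolt; interior L_c = 102 − 33 = 69, R_n = 810 kN/bolt. φR_n = 0.75 × (2×600.75 + 6×810) = 4546.1 kN.
Block shear: shear path 2×[61+3×102] = 2×367 mm, A_gv = 18350, A_nv = 2×(367 − 3.5×35)×25 = 12225 mm²; tension across gage: (81 − 1×35)×25 = 1150 mm². R_n = min(0.6×450×12225, 0.6×345×18350) + 1.0×450×1150 = min(3300.8, 3798.5) + 517.5 = 3818.3 kN. φR_n = 0.75 × 3818.3 = 2863.7 kN.
Governing: min(1577.7, 4546.1, 2863.7) = 1577.7 kN → bolt shear.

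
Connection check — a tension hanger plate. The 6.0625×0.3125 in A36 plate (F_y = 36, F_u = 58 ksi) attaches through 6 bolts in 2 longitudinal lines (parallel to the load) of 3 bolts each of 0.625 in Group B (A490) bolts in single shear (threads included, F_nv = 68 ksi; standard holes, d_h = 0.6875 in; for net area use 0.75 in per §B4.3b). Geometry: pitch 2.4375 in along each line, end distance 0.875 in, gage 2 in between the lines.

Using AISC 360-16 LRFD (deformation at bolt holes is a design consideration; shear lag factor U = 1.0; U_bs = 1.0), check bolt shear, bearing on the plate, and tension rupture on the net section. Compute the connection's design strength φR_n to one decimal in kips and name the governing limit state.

62.0 kips (net-section rupture governs)

Bolt shear: A_b = π(0.625)²/4 = 0.3068 in². φR_n = 0.75 × 68 × 0.3068 × 6 × 1 = 93.9 kips.
Bearing (0.3125 in plate, F_u = 58 ksi): end bolts L_c = 0.875 − 0.6875/2 = 0.53125, R_n = min(1.2×0.53125×0.3125×58, 2.4×0.625×0.3125×58) = 11.555 kips/bolt; interior L_c = 2.4375 − 0.6875 = 1.75, R_n = 27.188 kips/bolt. φR_n = 0.75 × (2×11.555 + 4×27.188) = 98.9 kips.
Tension rupture (net): A_n = (6.0625 − 2×0.75)×0.3125 = 1.4258 in² (U = 1.0, A_e = A_n). φR_n = 0.75 × 58 × 1.4258 = 62.0 kips.
Governing: min(93.9, 98.9, 62.0) = 62.0 kips → net-section rupture.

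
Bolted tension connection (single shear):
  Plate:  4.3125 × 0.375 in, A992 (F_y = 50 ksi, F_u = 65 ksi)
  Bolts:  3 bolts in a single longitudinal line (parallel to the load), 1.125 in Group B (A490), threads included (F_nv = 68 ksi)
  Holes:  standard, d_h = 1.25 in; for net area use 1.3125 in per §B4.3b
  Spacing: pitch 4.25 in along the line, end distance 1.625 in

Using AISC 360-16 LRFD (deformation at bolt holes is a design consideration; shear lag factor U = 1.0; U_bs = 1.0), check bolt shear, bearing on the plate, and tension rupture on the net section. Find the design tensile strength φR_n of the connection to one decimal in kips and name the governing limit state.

54.8 kips (net-section rupture governs)

Bolt shear: A_b = π(1.125)²/4 = 0.99402 in². φR_n = 0.75 × 68 × 0.99402 × 3 × 1 = 152.1 kips.
Bearing (0.375 in plate, F_u = 65 ksi): end bolts L_c = 1.625 − 1.25/2 = 1, R_n = min(1.2×1×0.375×65, 2.4×1.125×0.375×65) = 29.25 kips/bolt; interior L_c = 4.25 − 1.25 = 3, R_n = 65.813 kips/bolt. φR_n = 0.75 × (1×29.25 + 2×65.813) = 120.7 kips.
Tension rupture (net): A_n = (4.3125 − 1×1.3125)×0.375 = 1.125 in² (U = 1.0, A_e = A_n). φR_n = 0.75 × 65 × 1.125 = 54.8 kips.
Governing: min(152.1, 120.7, 54.8) = 54.8 kips → net-section rupture.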